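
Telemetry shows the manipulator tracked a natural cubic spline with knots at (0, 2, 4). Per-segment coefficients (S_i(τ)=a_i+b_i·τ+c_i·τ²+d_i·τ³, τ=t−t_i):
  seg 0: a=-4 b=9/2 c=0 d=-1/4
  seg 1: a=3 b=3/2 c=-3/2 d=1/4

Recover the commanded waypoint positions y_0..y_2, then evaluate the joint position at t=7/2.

y_0 = S_0(0) = a_0 = -4
y_1 = S_1(0) = a_1 = 3
y_2 = S_1(2) = 2
t_q=7/2 is in segment 1 (τ=3/2); S_1(τ)=87/32

y_0=-4 y_1=3 y_2=2
S(7/2) = 87/32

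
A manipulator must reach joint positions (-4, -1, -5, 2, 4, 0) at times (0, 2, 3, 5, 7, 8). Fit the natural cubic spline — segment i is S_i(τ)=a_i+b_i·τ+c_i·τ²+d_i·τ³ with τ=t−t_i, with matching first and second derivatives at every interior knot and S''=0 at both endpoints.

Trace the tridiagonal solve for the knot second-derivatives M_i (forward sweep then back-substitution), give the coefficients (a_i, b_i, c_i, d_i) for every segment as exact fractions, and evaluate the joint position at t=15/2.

Δ: Δ0=3/2, Δ1=-4, Δ2=7/2, Δ3=1, Δ4=-4
row 1: diag=6, rhs=-33; c'=1/6, d'=-11/2
row 2: denom=6−1·1/6=35/6; d'=(45−1·-11/2)/(35/6)=303/35
row 3: denom=8−2·12/35=256/35; d'=(-15−2·303/35)/(256/35)=-1131/256
row 4: denom=6−2·35/128=349/64; d'=(-30−2·-1131/256)/(349/64)=-2709/698
back: M4=-2709/698
back: M3=-1131/256−35/128·-2709/698=-2343/698
back: M2=303/35−12/35·-2343/698=3423/349
back: M1=-11/2−1/6·3423/349=-2490/349
M: M0=0, M1=-2490/349, M2=3423/349, M3=-2343/698, M4=-2709/698, M5=0
seg 0: a=-4, c=M0/2=0, d=(M1−M0)/(6·2)=-415/698, b=Δ0−h0·(2M0+M1)/6=2707/698
seg 1: a=-1, c=M1/2=-1245/349, d=(M2−M1)/(6·1)=1971/698, b=Δ1−h1·(2M1+M2)/6=-2273/698
seg 2: a=-5, c=M2/2=3423/698, d=(M3−M2)/(6·2)=-3063/2792, b=Δ2−h2·(2M2+M3)/6=-670/349
seg 3: a=2, c=M3/2=-2343/1396, d=(M4−M3)/(6·2)=-61/1396, b=Δ3−h3·(2M3+M4)/6=3163/698
seg 4: a=4, c=M4/2=-2709/1396, d=(M5−M4)/(6·1)=903/1396, b=Δ4−h4·(2M4+M5)/6=-1889/698
t_q=15/2 → seg 4, τ=1/2; S=4+-1889/698·τ+-2709/1396·τ²+903/1396·τ³=25045/11168

  seg 0: a=-4 b=2707/698 c=0 d=-415/698
  seg 1: a=-1 b=-2273/698 c=-1245/349 d=1971/698
  seg 2: a=-5 b=-670/349 c=3423/698 d=-3063/2792
  seg 3: a=2 b=3163/698 c=-2343/1396 d=-61/1396
  seg 4: a=4 b=-1889/698 c=-2709/1396 d=903/1396
S(15/2) = 25045/11168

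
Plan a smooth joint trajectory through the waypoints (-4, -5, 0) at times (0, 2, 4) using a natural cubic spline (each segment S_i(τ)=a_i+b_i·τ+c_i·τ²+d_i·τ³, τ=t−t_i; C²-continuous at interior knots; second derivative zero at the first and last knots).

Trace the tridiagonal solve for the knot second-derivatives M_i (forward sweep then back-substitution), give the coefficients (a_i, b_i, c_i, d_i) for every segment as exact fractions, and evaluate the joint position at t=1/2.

Δ: Δ0=-1/2, Δ1=5/2
row 1: diag=8, rhs=18; c'=1/4, d'=9/4
back: M1=9/4
M: M0=0, M1=9/4, M2=0
seg 0: a=-4, c=M0/2=0, d=(M1−M0)/(6·2)=3/16, b=Δ0−h0·(2M0+M1)/6=-5/4
seg 1: a=-5, c=M1/2=9/8, d=(M2−M1)/(6·2)=-3/16, b=Δ1−h1·(2M1+M2)/6=1
t_q=1/2 → seg 0, τ=1/2; S=-4+-5/4·τ+0·τ²+3/16·τ³=-589/128

  seg 0: a=-4 b=-5/4 c=0 d=3/16
  seg 1: a=-5 b=1 c=9/8 d=-3/16
S(1/2) = -589/128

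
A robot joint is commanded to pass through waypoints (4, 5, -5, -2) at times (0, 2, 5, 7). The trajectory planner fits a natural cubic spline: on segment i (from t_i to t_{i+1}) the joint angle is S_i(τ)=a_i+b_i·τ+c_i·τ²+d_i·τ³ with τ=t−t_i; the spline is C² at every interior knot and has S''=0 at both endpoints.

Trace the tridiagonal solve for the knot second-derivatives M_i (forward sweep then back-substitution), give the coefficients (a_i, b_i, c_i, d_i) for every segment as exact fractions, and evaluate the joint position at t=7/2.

  seg 0: a=4 b=907/546 c=0 d=-317/1092
  seg 1: a=5 b=-995/546 c=-317/182 d=26/63
  seg 2: a=-5 b=-617/546 c=359/182 d=-359/1092
S(7/2) = -27/104

Δ: Δ0=1/2, Δ1=-10/3, Δ2=3/2
row 1: diag=10, rhs=-23; c'=3/10, d'=-23/10
row 2: denom=10−3·3/10=91/10; d'=(29−3·-23/10)/(91/10)=359/91
back: M2=359/91
back: M1=-23/10−3/10·359/91=-317/91
M: M0=0, M1=-317/91, M2=359/91, M3=0
seg 0: a=4, c=M0/2=0, d=(M1−M0)/(6·2)=-317/1092, b=Δ0−h0·(2M0+M1)/6=907/546
seg 1: a=5, c=M1/2=-317/182, d=(M2−M1)/(6·3)=26/63, b=Δ1−h1·(2M1+M2)/6=-995/546
seg 2: a=-5, c=M2/2=359/182, d=(M3−M2)/(6·2)=-359/1092, b=Δ2−h2·(2M2+M3)/6=-617/546
t_q=7/2 → seg 1, τ=3/2; S=5+-995/546·τ+-317/182·τ²+26/63·τ³=-27/104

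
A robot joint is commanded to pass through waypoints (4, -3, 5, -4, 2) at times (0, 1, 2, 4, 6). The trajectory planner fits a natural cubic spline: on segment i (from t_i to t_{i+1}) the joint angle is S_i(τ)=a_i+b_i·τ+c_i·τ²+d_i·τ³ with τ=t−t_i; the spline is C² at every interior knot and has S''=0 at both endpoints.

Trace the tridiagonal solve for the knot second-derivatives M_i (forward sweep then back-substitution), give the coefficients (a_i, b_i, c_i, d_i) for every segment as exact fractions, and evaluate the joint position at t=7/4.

  seg 0: a=4 b=-1951/168 c=0 d=775/168
  seg 1: a=-3 b=187/84 c=775/56 d=-1355/168
  seg 2: a=5 b=137/24 c=-145/14 d=1765/672
  seg 3: a=-4 b=-353/84 c=605/112 d=-605/672
S(7/4) = 10937/3584

Δ: Δ0=-7, Δ1=8, Δ2=-9/2, Δ3=3
row 1: diag=4, rhs=90; c'=1/4, d'=45/2
row 2: denom=6−1·1/4=23/4; d'=(-75−1·45/2)/(23/4)=-390/23
row 3: denom=8−2·8/23=168/23; d'=(45−2·-390/23)/(168/23)=605/56
back: M3=605/56
back: M2=-390/23−8/23·605/56=-145/7
back: M1=45/2−1/4·-145/7=775/28
M: M0=0, M1=775/28, M2=-145/7, M3=605/56, M4=0
seg 0: a=4, c=M0/2=0, d=(M1−M0)/(6·1)=775/168, b=Δ0−h0·(2M0+M1)/6=-1951/168
seg 1: a=-3, c=M1/2=775/56, d=(M2−M1)/(6·1)=-1355/168, b=Δ1−h1·(2M1+M2)/6=187/84
seg 2: a=5, c=M2/2=-145/14, d=(M3−M2)/(6·2)=1765/672, b=Δ2−h2·(2M2+M3)/6=137/24
seg 3: a=-4, c=M3/2=605/112, d=(M4−M3)/(6·2)=-605/672, b=Δ3−h3·(2M3+M4)/6=-353/84
t_q=7/4 → seg 1, τ=3/4; S=-3+187/84·τ+775/56·τ²+-1355/168·τ³=10937/3584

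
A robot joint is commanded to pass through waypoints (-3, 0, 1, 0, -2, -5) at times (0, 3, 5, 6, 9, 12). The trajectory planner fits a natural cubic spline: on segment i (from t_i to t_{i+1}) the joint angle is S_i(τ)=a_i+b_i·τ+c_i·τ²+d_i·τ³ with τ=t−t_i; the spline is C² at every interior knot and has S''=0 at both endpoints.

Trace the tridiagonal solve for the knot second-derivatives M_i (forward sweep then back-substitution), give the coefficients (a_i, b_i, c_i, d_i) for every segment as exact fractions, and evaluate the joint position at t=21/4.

Δ: Δ0=1, Δ1=1/2, Δ2=-1, Δ3=-2/3, Δ4=-1
row 1: diag=10, rhs=-3; c'=1/5, d'=-3/10
row 2: denom=6−2·1/5=28/5; d'=(-9−2·-3/10)/(28/5)=-3/2
row 3: denom=8−1·5/28=219/28; d'=(2−1·-3/2)/(219/28)=98/219
row 4: denom=12−3·28/73=792/73; d'=(-2−3·98/219)/(792/73)=-61/198
back: M4=-61/198
back: M3=98/219−28/73·-61/198=56/99
back: M2=-3/2−5/28·56/99=-317/198
back: M1=-3/10−1/5·-317/198=2/99
M: M0=0, M1=2/99, M2=-317/198, M3=56/99, M4=-61/198, M5=0
seg 0: a=-3, c=M0/2=0, d=(M1−M0)/(6·3)=1/891, b=Δ0−h0·(2M0+M1)/6=98/99
seg 1: a=0, c=M1/2=1/99, d=(M2−M1)/(6·2)=-107/792, b=Δ1−h1·(2M1+M2)/6=101/99
seg 2: a=1, c=M2/2=-317/396, d=(M3−M2)/(6·1)=13/36, b=Δ2−h2·(2M2+M3)/6=-37/66
seg 3: a=0, c=M3/2=28/99, d=(M4−M3)/(6·3)=-173/3564, b=Δ3−h3·(2M3+M4)/6=-427/396
seg 4: a=-2, c=M4/2=-61/396, d=(M5−M4)/(6·3)=61/3564, b=Δ4−h4·(2M4+M5)/6=-137/198
t_q=21/4 → seg 2, τ=1/4; S=1+-37/66·τ+-317/396·τ²+13/36·τ³=6889/8448

  seg 0: a=-3 b=98/99 c=0 d=1/891
  seg 1: a=0 b=101/99 c=1/99 d=-107/792
  seg 2: a=1 b=-37/66 c=-317/396 d=13/36
  seg 3: a=0 b=-427/396 c=28/99 d=-173/3564
  seg 4: a=-2 b=-137/198 c=-61/396 d=61/3564
S(21/4) = 6889/8448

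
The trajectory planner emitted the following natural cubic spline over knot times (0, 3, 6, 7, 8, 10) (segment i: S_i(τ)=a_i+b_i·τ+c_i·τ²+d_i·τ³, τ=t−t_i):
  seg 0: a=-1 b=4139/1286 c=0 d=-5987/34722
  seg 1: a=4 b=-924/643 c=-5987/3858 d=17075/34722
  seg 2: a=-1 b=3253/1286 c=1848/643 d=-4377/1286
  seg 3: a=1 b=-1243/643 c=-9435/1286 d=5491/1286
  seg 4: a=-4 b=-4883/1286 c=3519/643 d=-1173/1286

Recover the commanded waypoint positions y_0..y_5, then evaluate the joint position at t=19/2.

y_0=-1 y_1=4 y_2=-1 y_3=1 y_4=-4 y_5=3
S(19/2) = -4735/10288

y_0 = S_0(0) = a_0 = -1
y_1 = S_1(0) = a_1 = 4
y_2 = S_2(0) = a_2 = -1
y_3 = S_3(0) = a_3 = 1
y_4 = S_4(0) = a_4 = -4
y_5 = S_4(2) = 3
t_q=19/2 is in segment 4 (τ=3/2); S_4(τ)=-4735/10288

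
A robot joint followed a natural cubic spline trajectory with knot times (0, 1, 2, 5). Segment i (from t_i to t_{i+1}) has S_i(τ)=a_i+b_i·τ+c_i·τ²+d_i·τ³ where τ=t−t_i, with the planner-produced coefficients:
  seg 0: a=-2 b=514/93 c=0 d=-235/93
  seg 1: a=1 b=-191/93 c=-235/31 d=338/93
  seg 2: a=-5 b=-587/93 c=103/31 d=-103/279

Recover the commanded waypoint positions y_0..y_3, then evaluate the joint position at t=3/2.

y_0 = S_0(0) = a_0 = -2
y_1 = S_1(0) = a_1 = 1
y_2 = S_2(0) = a_2 = -5
y_3 = S_2(3) = -4
t_q=3/2 is in segment 1 (τ=1/2); S_1(τ)=-91/62

y_0=-2 y_1=1 y_2=-5 y_3=-4
S(3/2) = -91/62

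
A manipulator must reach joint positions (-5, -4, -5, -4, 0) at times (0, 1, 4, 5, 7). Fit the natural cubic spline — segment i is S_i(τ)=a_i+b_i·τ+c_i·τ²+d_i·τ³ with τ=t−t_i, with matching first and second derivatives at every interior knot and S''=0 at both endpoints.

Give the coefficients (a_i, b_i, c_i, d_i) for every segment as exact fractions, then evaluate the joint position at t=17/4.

  seg 0: a=-5 b=1217/966 c=0 d=-251/966
  seg 1: a=-4 b=232/483 c=-251/322 d=491/2898
  seg 2: a=-5 b=365/966 c=120/161 d=-17/138
  seg 3: a=-4 b=724/483 c=121/322 d=-121/1932
S(17/4) = -100173/20608

Δ: Δ0=1, Δ1=-1/3, Δ2=1, Δ3=2
row 1: diag=8, rhs=-8; c'=3/8, d'=-1
row 2: denom=8−3·3/8=55/8; d'=(8−3·-1)/(55/8)=8/5
row 3: denom=6−1·8/55=322/55; d'=(6−1·8/5)/(322/55)=121/161
back: M3=121/161
back: M2=8/5−8/55·121/161=240/161
back: M1=-1−3/8·240/161=-251/161
M: M0=0, M1=-251/161, M2=240/161, M3=121/161, M4=0
seg 0: a=-5, c=M0/2=0, d=(M1−M0)/(6·1)=-251/966, b=Δ0−h0·(2M0+M1)/6=1217/966
seg 1: a=-4, c=M1/2=-251/322, d=(M2−M1)/(6·3)=491/2898, b=Δ1−h1·(2M1+M2)/6=232/483
seg 2: a=-5, c=M2/2=120/161, d=(M3−M2)/(6·1)=-17/138, b=Δ2−h2·(2M2+M3)/6=365/966
seg 3: a=-4, c=M3/2=121/322, d=(M4−M3)/(6·2)=-121/1932, b=Δ3−h3·(2M3+M4)/6=724/483
t_q=17/4 → seg 2, τ=1/4; S=-5+365/966·τ+120/161·τ²+-17/138·τ³=-100173/20608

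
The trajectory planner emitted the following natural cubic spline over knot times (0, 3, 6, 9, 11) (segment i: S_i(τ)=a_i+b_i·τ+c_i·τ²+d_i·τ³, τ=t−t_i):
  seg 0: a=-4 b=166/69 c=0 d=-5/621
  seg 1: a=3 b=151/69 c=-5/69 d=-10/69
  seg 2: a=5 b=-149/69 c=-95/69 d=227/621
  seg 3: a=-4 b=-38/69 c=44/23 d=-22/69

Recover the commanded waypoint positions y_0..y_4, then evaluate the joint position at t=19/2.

y_0 = S_0(0) = a_0 = -4
y_1 = S_1(0) = a_1 = 3
y_2 = S_2(0) = a_2 = 5
y_3 = S_3(0) = a_3 = -4
y_4 = S_3(2) = 0
t_q=19/2 is in segment 3 (τ=1/2); S_3(τ)=-353/92

y_0=-4 y_1=3 y_2=5 y_3=-4 y_4=0
S(19/2) = -353/92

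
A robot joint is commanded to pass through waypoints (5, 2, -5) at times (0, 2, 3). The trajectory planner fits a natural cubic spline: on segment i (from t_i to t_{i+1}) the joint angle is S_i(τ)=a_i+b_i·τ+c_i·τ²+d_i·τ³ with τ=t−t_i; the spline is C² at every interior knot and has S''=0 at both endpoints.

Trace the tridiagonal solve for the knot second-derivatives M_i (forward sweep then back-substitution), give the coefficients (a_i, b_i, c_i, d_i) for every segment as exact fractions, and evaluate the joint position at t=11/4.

  seg 0: a=5 b=1/3 c=0 d=-11/24
  seg 1: a=2 b=-31/6 c=-11/4 d=11/12
S(11/4) = -777/256

Δ: Δ0=-3/2, Δ1=-7
row 1: diag=6, rhs=-33; c'=1/6, d'=-11/2
back: M1=-11/2
M: M0=0, M1=-11/2, M2=0
seg 0: a=5, c=M0/2=0, d=(M1−M0)/(6·2)=-11/24, b=Δ0−h0·(2M0+M1)/6=1/3
seg 1: a=2, c=M1/2=-11/4, d=(M2−M1)/(6·1)=11/12, b=Δ1−h1·(2M1+M2)/6=-31/6
t_q=11/4 → seg 1, τ=3/4; S=2+-31/6·τ+-11/4·τ²+11/12·τ³=-777/256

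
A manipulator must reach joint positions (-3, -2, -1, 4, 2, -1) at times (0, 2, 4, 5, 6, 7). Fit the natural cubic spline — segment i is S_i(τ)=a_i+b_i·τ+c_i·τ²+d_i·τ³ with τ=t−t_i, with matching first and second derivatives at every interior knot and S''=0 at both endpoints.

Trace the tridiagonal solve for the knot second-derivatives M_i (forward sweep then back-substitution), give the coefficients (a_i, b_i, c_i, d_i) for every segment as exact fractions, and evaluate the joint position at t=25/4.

Δ: Δ0=1/2, Δ1=1/2, Δ2=5, Δ3=-2, Δ4=-3
row 1: diag=8, rhs=0; c'=1/4, d'=0
row 2: denom=6−2·1/4=11/2; d'=(27−2·0)/(11/2)=54/11
row 3: denom=4−1·2/11=42/11; d'=(-42−1·54/11)/(42/11)=-86/7
row 4: denom=4−1·11/42=157/42; d'=(-6−1·-86/7)/(157/42)=264/157
back: M4=264/157
back: M3=-86/7−11/42·264/157=-1998/157
back: M2=54/11−2/11·-1998/157=1134/157
back: M1=0−1/4·1134/157=-567/314
M: M0=0, M1=-567/314, M2=1134/157, M3=-1998/157, M4=264/157, M5=0
seg 0: a=-3, c=M0/2=0, d=(M1−M0)/(6·2)=-189/1256, b=Δ0−h0·(2M0+M1)/6=173/157
seg 1: a=-2, c=M1/2=-567/628, d=(M2−M1)/(6·2)=945/1256, b=Δ1−h1·(2M1+M2)/6=-221/314
seg 2: a=-1, c=M2/2=567/157, d=(M3−M2)/(6·1)=-522/157, b=Δ2−h2·(2M2+M3)/6=740/157
seg 3: a=4, c=M3/2=-999/157, d=(M4−M3)/(6·1)=377/157, b=Δ3−h3·(2M3+M4)/6=308/157
seg 4: a=2, c=M4/2=132/157, d=(M5−M4)/(6·1)=-44/157, b=Δ4−h4·(2M4+M5)/6=-559/157
t_q=25/4 → seg 4, τ=1/4; S=2+-559/157·τ+132/157·τ²+-44/157·τ³=2909/2512

  seg 0: a=-3 b=173/157 c=0 d=-189/1256
  seg 1: a=-2 b=-221/314 c=-567/628 d=945/1256
  seg 2: a=-1 b=740/157 c=567/157 d=-522/157
  seg 3: a=4 b=308/157 c=-999/157 d=377/157
  seg 4: a=2 b=-559/157 c=132/157 d=-44/157
S(25/4) = 2909/2512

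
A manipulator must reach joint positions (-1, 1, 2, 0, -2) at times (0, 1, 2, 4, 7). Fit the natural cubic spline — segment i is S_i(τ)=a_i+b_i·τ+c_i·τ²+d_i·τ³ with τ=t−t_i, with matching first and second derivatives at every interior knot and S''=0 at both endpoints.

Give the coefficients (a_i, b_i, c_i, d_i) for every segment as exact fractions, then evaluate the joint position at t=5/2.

Δ: Δ0=2, Δ1=1, Δ2=-1, Δ3=-2/3
row 1: diag=4, rhs=-6; c'=1/4, d'=-3/2
row 2: denom=6−1·1/4=23/4; d'=(-12−1·-3/2)/(23/4)=-42/23
row 3: denom=10−2·8/23=214/23; d'=(2−2·-42/23)/(214/23)=65/107
back: M3=65/107
back: M2=-42/23−8/23·65/107=-218/107
back: M1=-3/2−1/4·-218/107=-106/107
M: M0=0, M1=-106/107, M2=-218/107, M3=65/107, M4=0
seg 0: a=-1, c=M0/2=0, d=(M1−M0)/(6·1)=-53/321, b=Δ0−h0·(2M0+M1)/6=695/321
seg 1: a=1, c=M1/2=-53/107, d=(M2−M1)/(6·1)=-56/321, b=Δ1−h1·(2M1+M2)/6=536/321
seg 2: a=2, c=M2/2=-109/107, d=(M3−M2)/(6·2)=283/1284, b=Δ2−h2·(2M2+M3)/6=50/321
seg 3: a=0, c=M3/2=65/214, d=(M4−M3)/(6·3)=-65/1926, b=Δ3−h3·(2M3+M4)/6=-409/321
t_q=5/2 → seg 2, τ=1/2; S=2+50/321·τ+-109/107·τ²+283/1284·τ³=6337/3424

  seg 0: a=-1 b=695/321 c=0 d=-53/321
  seg 1: a=1 b=536/321 c=-53/107 d=-56/321
  seg 2: a=2 b=50/321 c=-109/107 d=283/1284
  seg 3: a=0 b=-409/321 c=65/214 d=-65/1926
S(5/2) = 6337/3424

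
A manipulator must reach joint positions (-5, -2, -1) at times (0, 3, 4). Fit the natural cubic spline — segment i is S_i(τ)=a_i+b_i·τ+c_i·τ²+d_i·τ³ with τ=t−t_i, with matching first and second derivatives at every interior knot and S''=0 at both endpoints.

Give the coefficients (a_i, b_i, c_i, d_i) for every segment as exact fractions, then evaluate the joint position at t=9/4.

Δ: Δ0=1, Δ1=1
row 1: diag=8, rhs=0; c'=1/8, d'=0
back: M1=0
M: M0=0, M1=0, M2=0
seg 0: a=-5, c=M0/2=0, d=(M1−M0)/(6·3)=0, b=Δ0−h0·(2M0+M1)/6=1
seg 1: a=-2, c=M1/2=0, d=(M2−M1)/(6·1)=0, b=Δ1−h1·(2M1+M2)/6=1
t_q=9/4 → seg 0, τ=9/4; S=-5+1·τ+0·τ²+0·τ³=-11/4

  seg 0: a=-5 b=1 c=0 d=0
  seg 1: a=-2 b=1 c=0 d=0
S(9/4) = -11/4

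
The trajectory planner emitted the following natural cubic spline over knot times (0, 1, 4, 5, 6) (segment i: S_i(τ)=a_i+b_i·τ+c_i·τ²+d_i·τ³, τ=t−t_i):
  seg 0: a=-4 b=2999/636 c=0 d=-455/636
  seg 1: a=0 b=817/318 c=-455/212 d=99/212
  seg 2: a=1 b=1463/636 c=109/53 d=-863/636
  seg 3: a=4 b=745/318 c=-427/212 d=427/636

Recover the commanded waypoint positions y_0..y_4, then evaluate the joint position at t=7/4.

y_0 = S_0(0) = a_0 = -4
y_1 = S_1(0) = a_1 = 0
y_2 = S_2(0) = a_2 = 1
y_3 = S_3(0) = a_3 = 4
y_4 = S_3(1) = 5
t_q=7/4 is in segment 1 (τ=3/4); S_1(τ)=12437/13568

y_0=-4 y_1=0 y_2=1 y_3=4 y_4=5
S(7/4) = 12437/13568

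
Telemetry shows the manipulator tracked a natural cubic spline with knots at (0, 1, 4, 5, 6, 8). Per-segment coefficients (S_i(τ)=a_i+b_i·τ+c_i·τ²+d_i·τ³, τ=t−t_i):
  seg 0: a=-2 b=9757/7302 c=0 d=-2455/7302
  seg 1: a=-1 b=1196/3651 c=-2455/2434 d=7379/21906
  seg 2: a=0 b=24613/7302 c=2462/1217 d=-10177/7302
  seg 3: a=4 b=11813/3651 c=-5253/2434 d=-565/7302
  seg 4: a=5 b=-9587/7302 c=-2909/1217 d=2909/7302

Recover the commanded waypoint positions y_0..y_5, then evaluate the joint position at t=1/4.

y_0 = S_0(0) = a_0 = -2
y_1 = S_1(0) = a_1 = -1
y_2 = S_2(0) = a_2 = 0
y_3 = S_3(0) = a_3 = 4
y_4 = S_4(0) = a_4 = 5
y_5 = S_4(2) = -4
t_q=1/4 is in segment 0 (τ=1/4); S_0(τ)=-260333/155776

y_0=-2 y_1=-1 y_2=0 y_3=4 y_4=5 y_5=-4
S(1/4) = -260333/155776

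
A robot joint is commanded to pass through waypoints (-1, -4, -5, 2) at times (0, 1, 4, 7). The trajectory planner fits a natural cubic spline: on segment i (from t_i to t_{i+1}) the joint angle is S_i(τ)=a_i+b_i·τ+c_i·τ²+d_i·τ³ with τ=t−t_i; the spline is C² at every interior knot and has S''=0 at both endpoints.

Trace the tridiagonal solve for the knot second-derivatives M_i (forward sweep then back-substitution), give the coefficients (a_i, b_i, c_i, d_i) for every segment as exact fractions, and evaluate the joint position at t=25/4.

  seg 0: a=-1 b=-95/29 c=0 d=8/29
  seg 1: a=-4 b=-71/29 c=24/29 d=-32/783
  seg 2: a=-5 b=41/29 c=40/87 d=-40/783
S(25/4) = -17/232

Δ: Δ0=-3, Δ1=-1/3, Δ2=7/3
row 1: diag=8, rhs=16; c'=3/8, d'=2
row 2: denom=12−3·3/8=87/8; d'=(16−3·2)/(87/8)=80/87
back: M2=80/87
back: M1=2−3/8·80/87=48/29
M: M0=0, M1=48/29, M2=80/87, M3=0
seg 0: a=-1, c=M0/2=0, d=(M1−M0)/(6·1)=8/29, b=Δ0−h0·(2M0+M1)/6=-95/29
seg 1: a=-4, c=M1/2=24/29, d=(M2−M1)/(6·3)=-32/783, b=Δ1−h1·(2M1+M2)/6=-71/29
seg 2: a=-5, c=M2/2=40/87, d=(M3−M2)/(6·3)=-40/783, b=Δ2−h2·(2M2+M3)/6=41/29
t_q=25/4 → seg 2, τ=9/4; S=-5+41/29·τ+40/87·τ²+-40/783·τ³=-17/232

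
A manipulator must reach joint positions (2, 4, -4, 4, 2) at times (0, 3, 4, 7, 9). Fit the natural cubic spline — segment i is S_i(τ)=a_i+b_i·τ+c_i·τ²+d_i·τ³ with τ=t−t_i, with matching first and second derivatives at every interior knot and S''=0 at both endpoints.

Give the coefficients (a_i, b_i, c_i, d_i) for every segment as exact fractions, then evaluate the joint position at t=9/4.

  seg 0: a=2 b=857/186 c=0 d=-733/1674
  seg 1: a=4 b=-671/93 c=-733/186 d=587/186
  seg 2: a=-4 b=-349/62 c=514/93 d=-1541/1674
  seg 3: a=4 b=83/31 c=-171/62 d=57/124
S(9/4) = 29281/3968

Δ: Δ0=2/3, Δ1=-8, Δ2=8/3, Δ3=-1
row 1: diag=8, rhs=-52; c'=1/8, d'=-13/2
row 2: denom=8−1·1/8=63/8; d'=(64−1·-13/2)/(63/8)=188/21
row 3: denom=10−3·8/21=62/7; d'=(-22−3·188/21)/(62/7)=-171/31
back: M3=-171/31
back: M2=188/21−8/21·-171/31=1028/93
back: M1=-13/2−1/8·1028/93=-733/93
M: M0=0, M1=-733/93, M2=1028/93, M3=-171/31, M4=0
seg 0: a=2, c=M0/2=0, d=(M1−M0)/(6·3)=-733/1674, b=Δ0−h0·(2M0+M1)/6=857/186
seg 1: a=4, c=M1/2=-733/186, d=(M2−M1)/(6·1)=587/186, b=Δ1−h1·(2M1+M2)/6=-671/93
seg 2: a=-4, c=M2/2=514/93, d=(M3−M2)/(6·3)=-1541/1674, b=Δ2−h2·(2M2+M3)/6=-349/62
seg 3: a=4, c=M3/2=-171/62, d=(M4−M3)/(6·2)=57/124, b=Δ3−h3·(2M3+M4)/6=83/31
t_q=9/4 → seg 0, τ=9/4; S=2+857/186·τ+0·τ²+-733/1674·τ³=29281/3968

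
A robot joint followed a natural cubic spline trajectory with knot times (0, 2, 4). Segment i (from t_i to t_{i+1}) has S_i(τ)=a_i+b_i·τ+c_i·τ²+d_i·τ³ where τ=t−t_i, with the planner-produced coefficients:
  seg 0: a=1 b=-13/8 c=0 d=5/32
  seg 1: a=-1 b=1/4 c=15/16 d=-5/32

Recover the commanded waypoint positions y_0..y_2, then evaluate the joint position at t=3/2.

y_0 = S_0(0) = a_0 = 1
y_1 = S_1(0) = a_1 = -1
y_2 = S_1(2) = 2
t_q=3/2 is in segment 0 (τ=3/2); S_0(τ)=-233/256

y_0=1 y_1=-1 y_2=2
S(3/2) = -233/256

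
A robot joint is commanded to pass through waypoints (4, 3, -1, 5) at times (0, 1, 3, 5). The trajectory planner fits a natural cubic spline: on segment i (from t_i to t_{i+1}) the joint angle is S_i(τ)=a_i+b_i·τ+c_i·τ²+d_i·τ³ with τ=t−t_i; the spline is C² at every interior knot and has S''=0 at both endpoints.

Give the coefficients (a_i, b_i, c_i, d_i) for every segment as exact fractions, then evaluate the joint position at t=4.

  seg 0: a=4 b=-13/22 c=0 d=-9/22
  seg 1: a=3 b=-20/11 c=-27/22 d=25/44
  seg 2: a=-1 b=1/11 c=24/11 d=-4/11
S(4) = 10/11

Δ: Δ0=-1, Δ1=-2, Δ2=3
row 1: diag=6, rhs=-6; c'=1/3, d'=-1
row 2: denom=8−2·1/3=22/3; d'=(30−2·-1)/(22/3)=48/11
back: M2=48/11
back: M1=-1−1/3·48/11=-27/11
M: M0=0, M1=-27/11, M2=48/11, M3=0
seg 0: a=4, c=M0/2=0, d=(M1−M0)/(6·1)=-9/22, b=Δ0−h0·(2M0+M1)/6=-13/22
seg 1: a=3, c=M1/2=-27/22, d=(M2−M1)/(6·2)=25/44, b=Δ1−h1·(2M1+M2)/6=-20/11
seg 2: a=-1, c=M2/2=24/11, d=(M3−M2)/(6·2)=-4/11, b=Δ2−h2·(2M2+M3)/6=1/11
t_q=4 → seg 2, τ=1; S=-1+1/11·τ+24/11·τ²+-4/11·τ³=10/11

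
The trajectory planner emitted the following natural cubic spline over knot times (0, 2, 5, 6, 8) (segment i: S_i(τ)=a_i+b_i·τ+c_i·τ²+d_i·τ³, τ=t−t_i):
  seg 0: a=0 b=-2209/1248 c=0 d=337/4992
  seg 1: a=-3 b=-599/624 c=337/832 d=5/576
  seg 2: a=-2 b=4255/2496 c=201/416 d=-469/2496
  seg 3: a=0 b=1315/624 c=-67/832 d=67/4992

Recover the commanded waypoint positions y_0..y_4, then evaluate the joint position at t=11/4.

y_0 = S_0(0) = a_0 = 0
y_1 = S_1(0) = a_1 = -3
y_2 = S_2(0) = a_2 = -2
y_3 = S_3(0) = a_3 = 0
y_4 = S_3(2) = 4
t_q=11/4 is in segment 1 (τ=3/4); S_1(τ)=-185753/53248

y_0=0 y_1=-3 y_2=-2 y_3=0 y_4=4
S(11/4) = -185753/53248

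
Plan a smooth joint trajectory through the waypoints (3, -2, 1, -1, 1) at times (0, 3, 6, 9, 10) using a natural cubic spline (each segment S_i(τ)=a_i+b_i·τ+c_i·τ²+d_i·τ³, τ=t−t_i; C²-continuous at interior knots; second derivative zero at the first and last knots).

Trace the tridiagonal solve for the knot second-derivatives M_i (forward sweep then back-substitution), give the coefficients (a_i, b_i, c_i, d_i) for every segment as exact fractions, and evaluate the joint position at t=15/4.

  seg 0: a=3 b=-209/81 c=0 d=74/729
  seg 1: a=-2 b=13/81 c=74/81 d=-154/729
  seg 2: a=1 b=-5/81 c=-80/81 d=191/729
  seg 3: a=-1 b=88/81 c=37/27 d=-37/81
S(15/4) = -419/288

Δ: Δ0=-5/3, Δ1=1, Δ2=-2/3, Δ3=2
row 1: diag=12, rhs=16; c'=1/4, d'=4/3
row 2: denom=12−3·1/4=45/4; d'=(-10−3·4/3)/(45/4)=-56/45
row 3: denom=8−3·4/15=36/5; d'=(16−3·-56/45)/(36/5)=74/27
back: M3=74/27
back: M2=-56/45−4/15·74/27=-160/81
back: M1=4/3−1/4·-160/81=148/81
M: M0=0, M1=148/81, M2=-160/81, M3=74/27, M4=0
seg 0: a=3, c=M0/2=0, d=(M1−M0)/(6·3)=74/729, b=Δ0−h0·(2M0+M1)/6=-209/81
seg 1: a=-2, c=M1/2=74/81, d=(M2−M1)/(6·3)=-154/729, b=Δ1−h1·(2M1+M2)/6=13/81
seg 2: a=1, c=M2/2=-80/81, d=(M3−M2)/(6·3)=191/729, b=Δ2−h2·(2M2+M3)/6=-5/81
seg 3: a=-1, c=M3/2=37/27, d=(M4−M3)/(6·1)=-37/81, b=Δ3−h3·(2M3+M4)/6=88/81
t_q=15/4 → seg 1, τ=3/4; S=-2+13/81·τ+74/81·τ²+-154/729·τ³=-419/288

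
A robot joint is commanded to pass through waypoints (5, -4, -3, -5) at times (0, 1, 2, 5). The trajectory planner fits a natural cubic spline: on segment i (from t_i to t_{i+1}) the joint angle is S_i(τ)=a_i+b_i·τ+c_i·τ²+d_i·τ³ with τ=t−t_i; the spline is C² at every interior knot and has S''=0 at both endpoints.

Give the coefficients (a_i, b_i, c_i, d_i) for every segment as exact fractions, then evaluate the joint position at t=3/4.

  seg 0: a=5 b=-1082/93 c=0 d=245/93
  seg 1: a=-4 b=-347/93 c=245/31 d=-295/93
  seg 2: a=-3 b=238/93 c=-50/31 d=50/279
S(3/4) = -5187/1984

Δ: Δ0=-9, Δ1=1, Δ2=-2/3
row 1: diag=4, rhs=60; c'=1/4, d'=15
row 2: denom=8−1·1/4=31/4; d'=(-10−1·15)/(31/4)=-100/31
back: M2=-100/31
back: M1=15−1/4·-100/31=490/31
M: M0=0, M1=490/31, M2=-100/31, M3=0
seg 0: a=5, c=M0/2=0, d=(M1−M0)/(6·1)=245/93, b=Δ0−h0·(2M0+M1)/6=-1082/93
seg 1: a=-4, c=M1/2=245/31, d=(M2−M1)/(6·1)=-295/93, b=Δ1−h1·(2M1+M2)/6=-347/93
seg 2: a=-3, c=M2/2=-50/31, d=(M3−M2)/(6·3)=50/279, b=Δ2−h2·(2M2+M3)/6=238/93
t_q=3/4 → seg 0, τ=3/4; S=5+-1082/93·τ+0·τ²+245/93·τ³=-5187/1984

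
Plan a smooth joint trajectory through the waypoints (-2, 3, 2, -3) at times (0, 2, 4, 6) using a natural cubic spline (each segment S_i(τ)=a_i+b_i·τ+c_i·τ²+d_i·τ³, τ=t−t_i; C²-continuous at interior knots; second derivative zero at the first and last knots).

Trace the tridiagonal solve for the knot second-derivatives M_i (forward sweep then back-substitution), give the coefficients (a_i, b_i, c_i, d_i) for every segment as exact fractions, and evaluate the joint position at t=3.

Δ: Δ0=5/2, Δ1=-1/2, Δ2=-5/2
row 1: diag=8, rhs=-18; c'=1/4, d'=-9/4
row 2: denom=8−2·1/4=15/2; d'=(-12−2·-9/4)/(15/2)=-1
back: M2=-1
back: M1=-9/4−1/4·-1=-2
M: M0=0, M1=-2, M2=-1, M3=0
seg 0: a=-2, c=M0/2=0, d=(M1−M0)/(6·2)=-1/6, b=Δ0−h0·(2M0+M1)/6=19/6
seg 1: a=3, c=M1/2=-1, d=(M2−M1)/(6·2)=1/12, b=Δ1−h1·(2M1+M2)/6=7/6
seg 2: a=2, c=M2/2=-1/2, d=(M3−M2)/(6·2)=1/12, b=Δ2−h2·(2M2+M3)/6=-11/6
t_q=3 → seg 1, τ=1; S=3+7/6·τ+-1·τ²+1/12·τ³=13/4

  seg 0: a=-2 b=19/6 c=0 d=-1/6
  seg 1: a=3 b=7/6 c=-1 d=1/12
  seg 2: a=2 b=-11/6 c=-1/2 d=1/12
S(3) = 13/4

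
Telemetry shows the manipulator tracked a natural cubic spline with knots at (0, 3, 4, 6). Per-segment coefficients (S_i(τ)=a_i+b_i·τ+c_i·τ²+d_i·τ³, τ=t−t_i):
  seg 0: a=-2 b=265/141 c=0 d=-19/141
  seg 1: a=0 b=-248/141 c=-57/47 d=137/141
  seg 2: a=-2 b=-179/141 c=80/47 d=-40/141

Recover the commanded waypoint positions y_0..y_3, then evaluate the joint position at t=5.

y_0=-2 y_1=0 y_2=-2 y_3=0
S(5) = -87/47

y_0 = S_0(0) = a_0 = -2
y_1 = S_1(0) = a_1 = 0
y_2 = S_2(0) = a_2 = -2
y_3 = S_2(2) = 0
t_q=5 is in segment 2 (τ=1); S_2(τ)=-87/47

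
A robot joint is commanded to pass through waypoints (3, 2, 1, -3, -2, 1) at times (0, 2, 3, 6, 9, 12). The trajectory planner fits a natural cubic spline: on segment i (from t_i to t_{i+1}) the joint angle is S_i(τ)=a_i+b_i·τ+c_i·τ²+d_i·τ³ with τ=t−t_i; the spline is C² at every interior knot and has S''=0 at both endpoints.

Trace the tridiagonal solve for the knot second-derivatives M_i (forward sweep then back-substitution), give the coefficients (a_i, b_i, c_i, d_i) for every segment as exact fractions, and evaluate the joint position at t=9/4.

Δ: Δ0=-1/2, Δ1=-1, Δ2=-4/3, Δ3=1/3, Δ4=1
row 1: diag=6, rhs=-3; c'=1/6, d'=-1/2
row 2: denom=8−1·1/6=47/6; d'=(-2−1·-1/2)/(47/6)=-9/47
row 3: denom=12−3·18/47=510/47; d'=(10−3·-9/47)/(510/47)=497/510
row 4: denom=12−3·47/170=1899/170; d'=(4−3·497/510)/(1899/170)=61/633
back: M4=61/633
back: M3=497/510−47/170·61/633=200/211
back: M2=-9/47−18/47·200/211=-117/211
back: M1=-1/2−1/6·-117/211=-86/211
M: M0=0, M1=-86/211, M2=-117/211, M3=200/211, M4=61/633, M5=0
seg 0: a=3, c=M0/2=0, d=(M1−M0)/(6·2)=-43/1266, b=Δ0−h0·(2M0+M1)/6=-461/1266
seg 1: a=2, c=M1/2=-43/211, d=(M2−M1)/(6·1)=-31/1266, b=Δ1−h1·(2M1+M2)/6=-977/1266
seg 2: a=1, c=M2/2=-117/422, d=(M3−M2)/(6·3)=317/3798, b=Δ2−h2·(2M2+M3)/6=-793/633
seg 3: a=-3, c=M3/2=100/211, d=(M4−M3)/(6·3)=-539/11394, b=Δ3−h3·(2M3+M4)/6=-839/1266
seg 4: a=-2, c=M4/2=61/1266, d=(M5−M4)/(6·3)=-61/11394, b=Δ4−h4·(2M4+M5)/6=572/633
t_q=9/4 → seg 1, τ=1/4; S=2+-977/1266·τ+-43/211·τ²+-31/1266·τ³=48451/27008

  seg 0: a=3 b=-461/1266 c=0 d=-43/1266
  seg 1: a=2 b=-977/1266 c=-43/211 d=-31/1266
  seg 2: a=1 b=-793/633 c=-117/422 d=317/3798
  seg 3: a=-3 b=-839/1266 c=100/211 d=-539/11394
  seg 4: a=-2 b=572/633 c=61/1266 d=-61/11394
S(9/4) = 48451/27008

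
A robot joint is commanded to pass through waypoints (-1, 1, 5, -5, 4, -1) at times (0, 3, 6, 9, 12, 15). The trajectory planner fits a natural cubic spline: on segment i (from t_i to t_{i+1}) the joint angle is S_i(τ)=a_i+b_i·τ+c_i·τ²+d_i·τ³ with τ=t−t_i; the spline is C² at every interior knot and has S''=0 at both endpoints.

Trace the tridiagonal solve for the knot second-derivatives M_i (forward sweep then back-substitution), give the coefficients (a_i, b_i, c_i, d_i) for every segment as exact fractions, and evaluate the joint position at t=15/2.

  seg 0: a=-1 b=2/209 c=0 d=412/5643
  seg 1: a=1 b=414/209 c=412/627 d=-1642/5643
  seg 2: a=5 b=-404/209 c=-410/209 d=148/297
  seg 3: a=-5 b=-52/209 c=1582/627 d=-301/627
  seg 4: a=4 b=403/209 c=-1127/627 d=1127/5643
S(15/2) = -12/19

Δ: Δ0=2/3, Δ1=4/3, Δ2=-10/3, Δ3=3, Δ4=-5/3
row 1: diag=12, rhs=4; c'=1/4, d'=1/3
row 2: denom=12−3·1/4=45/4; d'=(-28−3·1/3)/(45/4)=-116/45
row 3: denom=12−3·4/15=56/5; d'=(38−3·-116/45)/(56/5)=49/12
row 4: denom=12−3·15/56=627/56; d'=(-28−3·49/12)/(627/56)=-2254/627
back: M4=-2254/627
back: M3=49/12−15/56·-2254/627=3164/627
back: M2=-116/45−4/15·3164/627=-820/209
back: M1=1/3−1/4·-820/209=824/627
M: M0=0, M1=824/627, M2=-820/209, M3=3164/627, M4=-2254/627, M5=0
seg 0: a=-1, c=M0/2=0, d=(M1−M0)/(6·3)=412/5643, b=Δ0−h0·(2M0+M1)/6=2/209
seg 1: a=1, c=M1/2=412/627, d=(M2−M1)/(6·3)=-1642/5643, b=Δ1−h1·(2M1+M2)/6=414/209
seg 2: a=5, c=M2/2=-410/209, d=(M3−M2)/(6·3)=148/297, b=Δ2−h2·(2M2+M3)/6=-404/209
seg 3: a=-5, c=M3/2=1582/627, d=(M4−M3)/(6·3)=-301/627, b=Δ3−h3·(2M3+M4)/6=-52/209
seg 4: a=4, c=M4/2=-1127/627, d=(M5−M4)/(6·3)=1127/5643, b=Δ4−h4·(2M4+M5)/6=403/209
t_q=15/2 → seg 2, τ=3/2; S=5+-404/209·τ+-410/209·τ²+148/297·τ³=-12/19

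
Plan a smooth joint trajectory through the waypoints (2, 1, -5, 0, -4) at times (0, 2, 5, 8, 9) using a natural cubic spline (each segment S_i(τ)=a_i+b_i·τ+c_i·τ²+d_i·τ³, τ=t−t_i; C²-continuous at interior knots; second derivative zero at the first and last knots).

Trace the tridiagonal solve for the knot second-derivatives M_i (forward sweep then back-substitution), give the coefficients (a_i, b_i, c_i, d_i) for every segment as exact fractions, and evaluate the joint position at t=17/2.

  seg 0: a=2 b=10/57 c=0 d=-77/456
  seg 1: a=1 b=-211/114 c=-77/76 d=659/2052
  seg 2: a=-5 b=169/228 c=107/57 d=-1073/2052
  seg 3: a=0 b=-241/114 c=-215/76 d=215/228
S(17/2) = -1001/608

Δ: Δ0=-1/2, Δ1=-2, Δ2=5/3, Δ3=-4
row 1: diag=10, rhs=-9; c'=3/10, d'=-9/10
row 2: denom=12−3·3/10=111/10; d'=(22−3·-9/10)/(111/10)=247/111
row 3: denom=8−3·10/37=266/37; d'=(-34−3·247/111)/(266/37)=-215/38
back: M3=-215/38
back: M2=247/111−10/37·-215/38=214/57
back: M1=-9/10−3/10·214/57=-77/38
M: M0=0, M1=-77/38, M2=214/57, M3=-215/38, M4=0
seg 0: a=2, c=M0/2=0, d=(M1−M0)/(6·2)=-77/456, b=Δ0−h0·(2M0+M1)/6=10/57
seg 1: a=1, c=M1/2=-77/76, d=(M2−M1)/(6·3)=659/2052, b=Δ1−h1·(2M1+M2)/6=-211/114
seg 2: a=-5, c=M2/2=107/57, d=(M3−M2)/(6·3)=-1073/2052, b=Δ2−h2·(2M2+M3)/6=169/228
seg 3: a=0, c=M3/2=-215/76, d=(M4−M3)/(6·1)=215/228, b=Δ3−h3·(2M3+M4)/6=-241/114
t_q=17/2 → seg 3, τ=1/2; S=0+-241/114·τ+-215/76·τ²+215/228·τ³=-1001/608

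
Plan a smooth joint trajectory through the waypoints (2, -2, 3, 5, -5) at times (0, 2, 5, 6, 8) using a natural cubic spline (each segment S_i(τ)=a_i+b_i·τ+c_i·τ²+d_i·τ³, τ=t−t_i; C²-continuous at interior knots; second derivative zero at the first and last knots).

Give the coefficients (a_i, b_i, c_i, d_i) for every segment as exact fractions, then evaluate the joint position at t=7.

Δ: Δ0=-2, Δ1=5/3, Δ2=2, Δ3=-5
row 1: diag=10, rhs=22; c'=3/10, d'=11/5
row 2: denom=8−3·3/10=71/10; d'=(2−3·11/5)/(71/10)=-46/71
row 3: denom=6−1·10/71=416/71; d'=(-42−1·-46/71)/(416/71)=-367/52
back: M3=-367/52
back: M2=-46/71−10/71·-367/52=9/26
back: M1=11/5−3/10·9/26=109/52
M: M0=0, M1=109/52, M2=9/26, M3=-367/52, M4=0
seg 0: a=2, c=M0/2=0, d=(M1−M0)/(6·2)=109/624, b=Δ0−h0·(2M0+M1)/6=-421/156
seg 1: a=-2, c=M1/2=109/104, d=(M2−M1)/(6·3)=-7/72, b=Δ1−h1·(2M1+M2)/6=-47/78
seg 2: a=3, c=M2/2=9/52, d=(M3−M2)/(6·1)=-385/312, b=Δ2−h2·(2M2+M3)/6=955/312
seg 3: a=5, c=M3/2=-367/104, d=(M4−M3)/(6·2)=367/624, b=Δ3−h3·(2M3+M4)/6=-23/78
t_q=7 → seg 3, τ=1; S=5+-23/78·τ+-367/104·τ²+367/624·τ³=367/208

  seg 0: a=2 b=-421/156 c=0 d=109/624
  seg 1: a=-2 b=-47/78 c=109/104 d=-7/72
  seg 2: a=3 b=955/312 c=9/52 d=-385/312
  seg 3: a=5 b=-23/78 c=-367/104 d=367/624
S(7) = 367/208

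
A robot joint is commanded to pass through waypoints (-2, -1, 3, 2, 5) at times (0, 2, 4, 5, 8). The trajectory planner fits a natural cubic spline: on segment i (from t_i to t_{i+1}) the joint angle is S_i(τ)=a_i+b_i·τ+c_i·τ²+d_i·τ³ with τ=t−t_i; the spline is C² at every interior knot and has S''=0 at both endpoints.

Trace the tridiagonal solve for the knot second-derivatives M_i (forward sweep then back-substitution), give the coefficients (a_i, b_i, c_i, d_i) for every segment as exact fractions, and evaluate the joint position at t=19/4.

  seg 0: a=-2 b=-73/344 c=0 d=245/1376
  seg 1: a=-1 b=331/172 c=735/688 d=-709/1376
  seg 2: a=3 b=5/344 c=-87/43 d=347/344
  seg 3: a=2 b=-173/172 c=345/344 d=-115/1032
S(19/4) = 50601/22016

Δ: Δ0=1/2, Δ1=2, Δ2=-1, Δ3=1
row 1: diag=8, rhs=9; c'=1/4, d'=9/8
row 2: denom=6−2·1/4=11/2; d'=(-18−2·9/8)/(11/2)=-81/22
row 3: denom=8−1·2/11=86/11; d'=(12−1·-81/22)/(86/11)=345/172
back: M3=345/172
back: M2=-81/22−2/11·345/172=-174/43
back: M1=9/8−1/4·-174/43=735/344
M: M0=0, M1=735/344, M2=-174/43, M3=345/172, M4=0
seg 0: a=-2, c=M0/2=0, d=(M1−M0)/(6·2)=245/1376, b=Δ0−h0·(2M0+M1)/6=-73/344
seg 1: a=-1, c=M1/2=735/688, d=(M2−M1)/(6·2)=-709/1376, b=Δ1−h1·(2M1+M2)/6=331/172
seg 2: a=3, c=M2/2=-87/43, d=(M3−M2)/(6·1)=347/344, b=Δ2−h2·(2M2+M3)/6=5/344
seg 3: a=2, c=M3/2=345/344, d=(M4−M3)/(6·3)=-115/1032, b=Δ3−h3·(2M3+M4)/6=-173/172
t_q=19/4 → seg 2, τ=3/4; S=3+5/344·τ+-87/43·τ²+347/344·τ³=50601/22016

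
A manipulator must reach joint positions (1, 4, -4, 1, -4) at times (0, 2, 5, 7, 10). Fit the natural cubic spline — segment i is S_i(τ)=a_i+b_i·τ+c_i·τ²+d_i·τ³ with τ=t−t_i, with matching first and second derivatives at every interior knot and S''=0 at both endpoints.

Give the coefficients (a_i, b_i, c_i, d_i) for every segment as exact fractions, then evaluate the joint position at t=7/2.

Δ: Δ0=3/2, Δ1=-8/3, Δ2=5/2, Δ3=-5/3
row 1: diag=10, rhs=-25; c'=3/10, d'=-5/2
row 2: denom=10−3·3/10=91/10; d'=(31−3·-5/2)/(91/10)=55/13
row 3: denom=10−2·20/91=870/91; d'=(-25−2·55/13)/(870/91)=-7/2
back: M3=-7/2
back: M2=55/13−20/91·-7/2=5
back: M1=-5/2−3/10·5=-4
M: M0=0, M1=-4, M2=5, M3=-7/2, M4=0
seg 0: a=1, c=M0/2=0, d=(M1−M0)/(6·2)=-1/3, b=Δ0−h0·(2M0+M1)/6=17/6
seg 1: a=4, c=M1/2=-2, d=(M2−M1)/(6·3)=1/2, b=Δ1−h1·(2M1+M2)/6=-7/6
seg 2: a=-4, c=M2/2=5/2, d=(M3−M2)/(6·2)=-17/24, b=Δ2−h2·(2M2+M3)/6=1/3
seg 3: a=1, c=M3/2=-7/4, d=(M4−M3)/(6·3)=7/36, b=Δ3−h3·(2M3+M4)/6=11/6
t_q=7/2 → seg 1, τ=3/2; S=4+-7/6·τ+-2·τ²+1/2·τ³=-9/16

  seg 0: a=1 b=17/6 c=0 d=-1/3
  seg 1: a=4 b=-7/6 c=-2 d=1/2
  seg 2: a=-4 b=1/3 c=5/2 d=-17/24
  seg 3: a=1 b=11/6 c=-7/4 d=7/36
S(7/2) = -9/16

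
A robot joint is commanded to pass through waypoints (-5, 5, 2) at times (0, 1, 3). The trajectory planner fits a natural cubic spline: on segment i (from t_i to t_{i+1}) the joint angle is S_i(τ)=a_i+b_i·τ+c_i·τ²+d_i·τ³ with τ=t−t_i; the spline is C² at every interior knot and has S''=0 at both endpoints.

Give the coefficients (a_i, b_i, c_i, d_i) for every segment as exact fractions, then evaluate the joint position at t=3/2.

  seg 0: a=-5 b=143/12 c=0 d=-23/12
  seg 1: a=5 b=37/6 c=-23/4 d=23/24
S(3/2) = 433/64

Δ: Δ0=10, Δ1=-3/2
row 1: diag=6, rhs=-69; c'=1/3, d'=-23/2
back: M1=-23/2
M: M0=0, M1=-23/2, M2=0
seg 0: a=-5, c=M0/2=0, d=(M1−M0)/(6·1)=-23/12, b=Δ0−h0·(2M0+M1)/6=143/12
seg 1: a=5, c=M1/2=-23/4, d=(M2−M1)/(6·2)=23/24, b=Δ1−h1·(2M1+M2)/6=37/6
t_q=3/2 → seg 1, τ=1/2; S=5+37/6·τ+-23/4·τ²+23/24·τ³=433/64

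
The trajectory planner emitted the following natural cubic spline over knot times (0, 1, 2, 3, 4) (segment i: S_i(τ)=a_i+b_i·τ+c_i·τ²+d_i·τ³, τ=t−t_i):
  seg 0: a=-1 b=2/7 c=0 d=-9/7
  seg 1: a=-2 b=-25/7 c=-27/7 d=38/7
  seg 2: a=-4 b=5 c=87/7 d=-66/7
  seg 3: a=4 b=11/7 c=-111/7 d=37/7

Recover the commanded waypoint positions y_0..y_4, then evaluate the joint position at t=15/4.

y_0 = S_0(0) = a_0 = -1
y_1 = S_1(0) = a_1 = -2
y_2 = S_2(0) = a_2 = -4
y_3 = S_3(0) = a_3 = 4
y_4 = S_3(1) = -5
t_q=15/4 is in segment 3 (τ=3/4); S_3(τ)=-677/448

y_0=-1 y_1=-2 y_2=-4 y_3=4 y_4=-5
S(15/4) = -677/448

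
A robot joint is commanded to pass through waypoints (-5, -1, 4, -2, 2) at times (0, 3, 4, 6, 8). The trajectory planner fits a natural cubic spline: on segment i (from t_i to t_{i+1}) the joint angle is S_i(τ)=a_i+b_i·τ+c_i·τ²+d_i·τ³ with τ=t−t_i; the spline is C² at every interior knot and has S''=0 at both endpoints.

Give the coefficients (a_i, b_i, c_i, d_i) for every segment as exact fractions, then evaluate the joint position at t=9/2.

Δ: Δ0=4/3, Δ1=5, Δ2=-3, Δ3=2
row 1: diag=8, rhs=22; c'=1/8, d'=11/4
row 2: denom=6−1·1/8=47/8; d'=(-48−1·11/4)/(47/8)=-406/47
row 3: denom=8−2·16/47=344/47; d'=(30−2·-406/47)/(344/47)=1111/172
back: M3=1111/172
back: M2=-406/47−16/47·1111/172=-466/43
back: M1=11/4−1/8·-466/43=353/86
M: M0=0, M1=353/86, M2=-466/43, M3=1111/172, M4=0
seg 0: a=-5, c=M0/2=0, d=(M1−M0)/(6·3)=353/1548, b=Δ0−h0·(2M0+M1)/6=-371/516
seg 1: a=-1, c=M1/2=353/172, d=(M2−M1)/(6·1)=-1285/516, b=Δ1−h1·(2M1+M2)/6=1403/258
seg 2: a=4, c=M2/2=-233/43, d=(M3−M2)/(6·2)=2975/2064, b=Δ2−h2·(2M2+M3)/6=1069/516
seg 3: a=-2, c=M3/2=1111/344, d=(M4−M3)/(6·2)=-1111/2064, b=Δ3−h3·(2M3+M4)/6=-595/258
t_q=9/2 → seg 2, τ=1/2; S=4+1069/516·τ+-233/43·τ²+2975/2064·τ³=21253/5504

  seg 0: a=-5 b=-371/516 c=0 d=353/1548
  seg 1: a=-1 b=1403/258 c=353/172 d=-1285/516
  seg 2: a=4 b=1069/516 c=-233/43 d=2975/2064
  seg 3: a=-2 b=-595/258 c=1111/344 d=-1111/2064
S(9/2) = 21253/5504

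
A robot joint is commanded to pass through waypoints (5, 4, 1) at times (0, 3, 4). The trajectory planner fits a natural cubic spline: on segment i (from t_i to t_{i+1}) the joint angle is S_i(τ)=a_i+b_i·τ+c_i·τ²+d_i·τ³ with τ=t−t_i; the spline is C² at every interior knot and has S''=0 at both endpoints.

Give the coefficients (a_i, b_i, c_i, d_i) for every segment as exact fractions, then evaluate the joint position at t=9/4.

Δ: Δ0=-1/3, Δ1=-3
row 1: diag=8, rhs=-16; c'=1/8, d'=-2
back: M1=-2
M: M0=0, M1=-2, M2=0
seg 0: a=5, c=M0/2=0, d=(M1−M0)/(6·3)=-1/9, b=Δ0−h0·(2M0+M1)/6=2/3
seg 1: a=4, c=M1/2=-1, d=(M2−M1)/(6·1)=1/3, b=Δ1−h1·(2M1+M2)/6=-7/3
t_q=9/4 → seg 0, τ=9/4; S=5+2/3·τ+0·τ²+-1/9·τ³=335/64

  seg 0: a=5 b=2/3 c=0 d=-1/9
  seg 1: a=4 b=-7/3 c=-1 d=1/3
S(9/4) = 335/64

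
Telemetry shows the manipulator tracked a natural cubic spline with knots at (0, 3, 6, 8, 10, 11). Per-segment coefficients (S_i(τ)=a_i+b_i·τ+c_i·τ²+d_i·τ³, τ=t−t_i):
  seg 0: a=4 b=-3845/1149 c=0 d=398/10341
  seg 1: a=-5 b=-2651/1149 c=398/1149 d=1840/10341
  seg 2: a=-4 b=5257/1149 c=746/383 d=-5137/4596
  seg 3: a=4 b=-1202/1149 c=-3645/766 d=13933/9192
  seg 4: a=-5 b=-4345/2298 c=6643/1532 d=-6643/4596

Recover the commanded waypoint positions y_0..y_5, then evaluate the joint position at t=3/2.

y_0 = S_0(0) = a_0 = 4
y_1 = S_1(0) = a_1 = -5
y_2 = S_2(0) = a_2 = -4
y_3 = S_3(0) = a_3 = 4
y_4 = S_4(0) = a_4 = -5
y_5 = S_4(1) = -4
t_q=3/2 is in segment 0 (τ=3/2); S_0(τ)=-1363/1532

y_0=4 y_1=-5 y_2=-4 y_3=4 y_4=-5 y_5=-4
S(3/2) = -1363/1532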